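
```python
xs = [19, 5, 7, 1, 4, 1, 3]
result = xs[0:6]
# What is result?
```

xs has length 7. The slice xs[0:6] selects indices [0, 1, 2, 3, 4, 5] (0->19, 1->5, 2->7, 3->1, 4->4, 5->1), giving [19, 5, 7, 1, 4, 1].

[19, 5, 7, 1, 4, 1]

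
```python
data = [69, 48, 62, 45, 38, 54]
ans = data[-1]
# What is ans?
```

data has length 6. Negative index -1 maps to positive index 6 + (-1) = 5. data[5] = 54.

54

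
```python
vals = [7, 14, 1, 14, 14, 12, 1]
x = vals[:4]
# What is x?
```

vals has length 7. The slice vals[:4] selects indices [0, 1, 2, 3] (0->7, 1->14, 2->1, 3->14), giving [7, 14, 1, 14].

[7, 14, 1, 14]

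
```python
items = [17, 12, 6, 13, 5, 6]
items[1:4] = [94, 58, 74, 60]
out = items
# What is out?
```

items starts as [17, 12, 6, 13, 5, 6] (length 6). The slice items[1:4] covers indices [1, 2, 3] with values [12, 6, 13]. Replacing that slice with [94, 58, 74, 60] (different length) produces [17, 94, 58, 74, 60, 5, 6].

[17, 94, 58, 74, 60, 5, 6]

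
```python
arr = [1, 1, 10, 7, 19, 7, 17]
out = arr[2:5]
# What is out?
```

arr has length 7. The slice arr[2:5] selects indices [2, 3, 4] (2->10, 3->7, 4->19), giving [10, 7, 19].

[10, 7, 19]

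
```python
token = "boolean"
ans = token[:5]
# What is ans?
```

token has length 7. The slice token[:5] selects indices [0, 1, 2, 3, 4] (0->'b', 1->'o', 2->'o', 3->'l', 4->'e'), giving 'boole'.

'boole'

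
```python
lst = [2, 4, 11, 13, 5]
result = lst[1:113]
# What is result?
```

lst has length 5. The slice lst[1:113] selects indices [1, 2, 3, 4] (1->4, 2->11, 3->13, 4->5), giving [4, 11, 13, 5].

[4, 11, 13, 5]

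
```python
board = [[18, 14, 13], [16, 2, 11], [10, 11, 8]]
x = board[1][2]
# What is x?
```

board[1] = [16, 2, 11]. Taking column 2 of that row yields 11.

11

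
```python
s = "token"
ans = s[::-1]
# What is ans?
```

s has length 5. The slice s[::-1] selects indices [4, 3, 2, 1, 0] (4->'n', 3->'e', 2->'k', 1->'o', 0->'t'), giving 'nekot'.

'nekot'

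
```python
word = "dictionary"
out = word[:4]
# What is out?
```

word has length 10. The slice word[:4] selects indices [0, 1, 2, 3] (0->'d', 1->'i', 2->'c', 3->'t'), giving 'dict'.

'dict'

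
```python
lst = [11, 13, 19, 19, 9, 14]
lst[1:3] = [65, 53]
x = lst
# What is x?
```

lst starts as [11, 13, 19, 19, 9, 14] (length 6). The slice lst[1:3] covers indices [1, 2] with values [13, 19]. Replacing that slice with [65, 53] (same length) produces [11, 65, 53, 19, 9, 14].

[11, 65, 53, 19, 9, 14]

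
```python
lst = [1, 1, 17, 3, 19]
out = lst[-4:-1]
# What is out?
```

lst has length 5. The slice lst[-4:-1] selects indices [1, 2, 3] (1->1, 2->17, 3->3), giving [1, 17, 3].

[1, 17, 3]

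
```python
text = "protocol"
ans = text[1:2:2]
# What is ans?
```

text has length 8. The slice text[1:2:2] selects indices [1] (1->'r'), giving 'r'.

'r'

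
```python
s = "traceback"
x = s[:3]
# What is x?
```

s has length 9. The slice s[:3] selects indices [0, 1, 2] (0->'t', 1->'r', 2->'a'), giving 'tra'.

'tra'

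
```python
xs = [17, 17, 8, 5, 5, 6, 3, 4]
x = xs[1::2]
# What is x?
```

xs has length 8. The slice xs[1::2] selects indices [1, 3, 5, 7] (1->17, 3->5, 5->6, 7->4), giving [17, 5, 6, 4].

[17, 5, 6, 4]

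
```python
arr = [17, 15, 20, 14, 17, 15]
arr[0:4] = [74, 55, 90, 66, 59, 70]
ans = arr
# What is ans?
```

arr starts as [17, 15, 20, 14, 17, 15] (length 6). The slice arr[0:4] covers indices [0, 1, 2, 3] with values [17, 15, 20, 14]. Replacing that slice with [74, 55, 90, 66, 59, 70] (different length) produces [74, 55, 90, 66, 59, 70, 17, 15].

[74, 55, 90, 66, 59, 70, 17, 15]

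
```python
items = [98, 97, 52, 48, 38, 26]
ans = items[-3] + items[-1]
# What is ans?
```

items has length 6. Negative index -3 maps to positive index 6 + (-3) = 3. items[3] = 48.
items has length 6. Negative index -1 maps to positive index 6 + (-1) = 5. items[5] = 26.
Sum: 48 + 26 = 74.

74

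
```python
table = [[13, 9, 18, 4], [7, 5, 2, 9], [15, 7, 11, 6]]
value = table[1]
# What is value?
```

table has 3 rows. Row 1 is [7, 5, 2, 9].

[7, 5, 2, 9]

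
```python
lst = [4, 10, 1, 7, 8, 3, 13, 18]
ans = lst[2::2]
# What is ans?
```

lst has length 8. The slice lst[2::2] selects indices [2, 4, 6] (2->1, 4->8, 6->13), giving [1, 8, 13].

[1, 8, 13]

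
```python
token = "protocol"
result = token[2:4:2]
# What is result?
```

token has length 8. The slice token[2:4:2] selects indices [2] (2->'o'), giving 'o'.

'o'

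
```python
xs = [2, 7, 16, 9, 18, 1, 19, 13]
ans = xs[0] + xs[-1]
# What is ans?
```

xs has length 8. xs[0] = 2.
xs has length 8. Negative index -1 maps to positive index 8 + (-1) = 7. xs[7] = 13.
Sum: 2 + 13 = 15.

15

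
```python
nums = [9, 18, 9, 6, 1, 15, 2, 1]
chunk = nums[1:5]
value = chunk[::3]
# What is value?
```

nums has length 8. The slice nums[1:5] selects indices [1, 2, 3, 4] (1->18, 2->9, 3->6, 4->1), giving [18, 9, 6, 1]. So chunk = [18, 9, 6, 1]. chunk has length 4. The slice chunk[::3] selects indices [0, 3] (0->18, 3->1), giving [18, 1].

[18, 1]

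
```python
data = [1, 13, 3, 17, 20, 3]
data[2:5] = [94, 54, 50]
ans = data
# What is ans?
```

data starts as [1, 13, 3, 17, 20, 3] (length 6). The slice data[2:5] covers indices [2, 3, 4] with values [3, 17, 20]. Replacing that slice with [94, 54, 50] (same length) produces [1, 13, 94, 54, 50, 3].

[1, 13, 94, 54, 50, 3]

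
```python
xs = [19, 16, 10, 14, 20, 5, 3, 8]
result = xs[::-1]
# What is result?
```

xs has length 8. The slice xs[::-1] selects indices [7, 6, 5, 4, 3, 2, 1, 0] (7->8, 6->3, 5->5, 4->20, 3->14, 2->10, 1->16, 0->19), giving [8, 3, 5, 20, 14, 10, 16, 19].

[8, 3, 5, 20, 14, 10, 16, 19]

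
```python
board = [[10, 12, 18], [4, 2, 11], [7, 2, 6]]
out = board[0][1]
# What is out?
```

board[0] = [10, 12, 18]. Taking column 1 of that row yields 12.

12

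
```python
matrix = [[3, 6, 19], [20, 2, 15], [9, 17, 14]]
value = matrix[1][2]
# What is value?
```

matrix[1] = [20, 2, 15]. Taking column 2 of that row yields 15.

15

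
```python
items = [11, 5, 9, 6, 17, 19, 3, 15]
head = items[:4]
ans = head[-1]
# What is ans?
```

items has length 8. The slice items[:4] selects indices [0, 1, 2, 3] (0->11, 1->5, 2->9, 3->6), giving [11, 5, 9, 6]. So head = [11, 5, 9, 6]. Then head[-1] = 6.

6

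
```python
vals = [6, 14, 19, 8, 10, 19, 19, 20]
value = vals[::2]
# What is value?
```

vals has length 8. The slice vals[::2] selects indices [0, 2, 4, 6] (0->6, 2->19, 4->10, 6->19), giving [6, 19, 10, 19].

[6, 19, 10, 19]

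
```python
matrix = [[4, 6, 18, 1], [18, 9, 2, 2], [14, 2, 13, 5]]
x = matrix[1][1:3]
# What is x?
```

matrix[1] = [18, 9, 2, 2]. matrix[1] has length 4. The slice matrix[1][1:3] selects indices [1, 2] (1->9, 2->2), giving [9, 2].

[9, 2]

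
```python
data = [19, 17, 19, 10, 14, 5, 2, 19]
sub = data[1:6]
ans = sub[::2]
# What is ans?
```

data has length 8. The slice data[1:6] selects indices [1, 2, 3, 4, 5] (1->17, 2->19, 3->10, 4->14, 5->5), giving [17, 19, 10, 14, 5]. So sub = [17, 19, 10, 14, 5]. sub has length 5. The slice sub[::2] selects indices [0, 2, 4] (0->17, 2->10, 4->5), giving [17, 10, 5].

[17, 10, 5]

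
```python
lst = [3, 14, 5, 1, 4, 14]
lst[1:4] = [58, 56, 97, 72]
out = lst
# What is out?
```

lst starts as [3, 14, 5, 1, 4, 14] (length 6). The slice lst[1:4] covers indices [1, 2, 3] with values [14, 5, 1]. Replacing that slice with [58, 56, 97, 72] (different length) produces [3, 58, 56, 97, 72, 4, 14].

[3, 58, 56, 97, 72, 4, 14]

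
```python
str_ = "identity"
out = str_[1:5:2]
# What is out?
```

str_ has length 8. The slice str_[1:5:2] selects indices [1, 3] (1->'d', 3->'n'), giving 'dn'.

'dn'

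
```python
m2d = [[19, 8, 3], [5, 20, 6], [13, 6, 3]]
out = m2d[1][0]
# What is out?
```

m2d[1] = [5, 20, 6]. Taking column 0 of that row yields 5.

5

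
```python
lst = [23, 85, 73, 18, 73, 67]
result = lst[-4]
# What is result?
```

lst has length 6. Negative index -4 maps to positive index 6 + (-4) = 2. lst[2] = 73.

73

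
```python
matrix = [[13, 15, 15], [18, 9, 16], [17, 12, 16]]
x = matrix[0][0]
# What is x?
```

matrix[0] = [13, 15, 15]. Taking column 0 of that row yields 13.

13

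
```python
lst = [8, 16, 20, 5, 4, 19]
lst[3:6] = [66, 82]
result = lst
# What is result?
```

lst starts as [8, 16, 20, 5, 4, 19] (length 6). The slice lst[3:6] covers indices [3, 4, 5] with values [5, 4, 19]. Replacing that slice with [66, 82] (different length) produces [8, 16, 20, 66, 82].

[8, 16, 20, 66, 82]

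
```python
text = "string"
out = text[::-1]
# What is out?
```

text has length 6. The slice text[::-1] selects indices [5, 4, 3, 2, 1, 0] (5->'g', 4->'n', 3->'i', 2->'r', 1->'t', 0->'s'), giving 'gnirts'.

'gnirts'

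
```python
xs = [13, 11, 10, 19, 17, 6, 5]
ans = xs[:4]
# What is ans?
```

xs has length 7. The slice xs[:4] selects indices [0, 1, 2, 3] (0->13, 1->11, 2->10, 3->19), giving [13, 11, 10, 19].

[13, 11, 10, 19]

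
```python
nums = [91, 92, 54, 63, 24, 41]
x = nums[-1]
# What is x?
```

nums has length 6. Negative index -1 maps to positive index 6 + (-1) = 5. nums[5] = 41.

41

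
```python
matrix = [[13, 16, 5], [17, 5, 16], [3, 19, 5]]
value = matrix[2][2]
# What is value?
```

matrix[2] = [3, 19, 5]. Taking column 2 of that row yields 5.

5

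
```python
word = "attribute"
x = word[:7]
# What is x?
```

word has length 9. The slice word[:7] selects indices [0, 1, 2, 3, 4, 5, 6] (0->'a', 1->'t', 2->'t', 3->'r', 4->'i', 5->'b', 6->'u'), giving 'attribu'.

'attribu'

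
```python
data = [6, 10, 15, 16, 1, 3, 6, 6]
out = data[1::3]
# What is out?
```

data has length 8. The slice data[1::3] selects indices [1, 4, 7] (1->10, 4->1, 7->6), giving [10, 1, 6].

[10, 1, 6]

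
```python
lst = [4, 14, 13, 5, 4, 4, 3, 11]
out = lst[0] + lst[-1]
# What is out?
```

lst has length 8. lst[0] = 4.
lst has length 8. Negative index -1 maps to positive index 8 + (-1) = 7. lst[7] = 11.
Sum: 4 + 11 = 15.

15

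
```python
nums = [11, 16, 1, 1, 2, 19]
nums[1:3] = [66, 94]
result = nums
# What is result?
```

nums starts as [11, 16, 1, 1, 2, 19] (length 6). The slice nums[1:3] covers indices [1, 2] with values [16, 1]. Replacing that slice with [66, 94] (same length) produces [11, 66, 94, 1, 2, 19].

[11, 66, 94, 1, 2, 19]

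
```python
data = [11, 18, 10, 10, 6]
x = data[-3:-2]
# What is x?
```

data has length 5. The slice data[-3:-2] selects indices [2] (2->10), giving [10].

[10]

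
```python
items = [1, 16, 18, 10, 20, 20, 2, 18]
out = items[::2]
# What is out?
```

items has length 8. The slice items[::2] selects indices [0, 2, 4, 6] (0->1, 2->18, 4->20, 6->2), giving [1, 18, 20, 2].

[1, 18, 20, 2]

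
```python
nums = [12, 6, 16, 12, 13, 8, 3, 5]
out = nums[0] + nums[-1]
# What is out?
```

nums has length 8. nums[0] = 12.
nums has length 8. Negative index -1 maps to positive index 8 + (-1) = 7. nums[7] = 5.
Sum: 12 + 5 = 17.

17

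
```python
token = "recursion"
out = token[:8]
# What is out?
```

token has length 9. The slice token[:8] selects indices [0, 1, 2, 3, 4, 5, 6, 7] (0->'r', 1->'e', 2->'c', 3->'u', 4->'r', 5->'s', 6->'i', 7->'o'), giving 'recursio'.

'recursio'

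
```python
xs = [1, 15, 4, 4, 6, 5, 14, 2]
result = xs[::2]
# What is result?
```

xs has length 8. The slice xs[::2] selects indices [0, 2, 4, 6] (0->1, 2->4, 4->6, 6->14), giving [1, 4, 6, 14].

[1, 4, 6, 14]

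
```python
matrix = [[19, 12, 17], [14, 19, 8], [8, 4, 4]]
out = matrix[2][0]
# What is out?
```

matrix[2] = [8, 4, 4]. Taking column 0 of that row yields 8.

8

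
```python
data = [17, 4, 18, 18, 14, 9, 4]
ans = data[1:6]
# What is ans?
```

data has length 7. The slice data[1:6] selects indices [1, 2, 3, 4, 5] (1->4, 2->18, 3->18, 4->14, 5->9), giving [4, 18, 18, 14, 9].

[4, 18, 18, 14, 9]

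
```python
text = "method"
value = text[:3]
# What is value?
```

text has length 6. The slice text[:3] selects indices [0, 1, 2] (0->'m', 1->'e', 2->'t'), giving 'met'.

'met'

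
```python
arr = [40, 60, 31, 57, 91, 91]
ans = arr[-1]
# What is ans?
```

arr has length 6. Negative index -1 maps to positive index 6 + (-1) = 5. arr[5] = 91.

91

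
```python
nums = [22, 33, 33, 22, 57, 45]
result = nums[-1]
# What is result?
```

nums has length 6. Negative index -1 maps to positive index 6 + (-1) = 5. nums[5] = 45.

45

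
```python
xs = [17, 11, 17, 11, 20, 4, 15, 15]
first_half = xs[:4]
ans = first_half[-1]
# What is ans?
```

xs has length 8. The slice xs[:4] selects indices [0, 1, 2, 3] (0->17, 1->11, 2->17, 3->11), giving [17, 11, 17, 11]. So first_half = [17, 11, 17, 11]. Then first_half[-1] = 11.

11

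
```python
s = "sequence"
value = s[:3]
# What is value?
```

s has length 8. The slice s[:3] selects indices [0, 1, 2] (0->'s', 1->'e', 2->'q'), giving 'seq'.

'seq'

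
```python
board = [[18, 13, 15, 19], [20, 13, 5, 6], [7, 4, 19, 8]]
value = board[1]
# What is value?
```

board has 3 rows. Row 1 is [20, 13, 5, 6].

[20, 13, 5, 6]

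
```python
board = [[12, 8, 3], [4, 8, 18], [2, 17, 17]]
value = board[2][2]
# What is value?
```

board[2] = [2, 17, 17]. Taking column 2 of that row yields 17.

17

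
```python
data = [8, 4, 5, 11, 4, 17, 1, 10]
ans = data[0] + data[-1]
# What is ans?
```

data has length 8. data[0] = 8.
data has length 8. Negative index -1 maps to positive index 8 + (-1) = 7. data[7] = 10.
Sum: 8 + 10 = 18.

18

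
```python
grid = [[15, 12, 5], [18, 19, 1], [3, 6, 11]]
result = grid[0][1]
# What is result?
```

grid[0] = [15, 12, 5]. Taking column 1 of that row yields 12.

12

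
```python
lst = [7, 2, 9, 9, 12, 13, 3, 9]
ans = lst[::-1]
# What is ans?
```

lst has length 8. The slice lst[::-1] selects indices [7, 6, 5, 4, 3, 2, 1, 0] (7->9, 6->3, 5->13, 4->12, 3->9, 2->9, 1->2, 0->7), giving [9, 3, 13, 12, 9, 9, 2, 7].

[9, 3, 13, 12, 9, 9, 2, 7]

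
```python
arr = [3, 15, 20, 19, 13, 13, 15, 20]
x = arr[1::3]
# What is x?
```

arr has length 8. The slice arr[1::3] selects indices [1, 4, 7] (1->15, 4->13, 7->20), giving [15, 13, 20].

[15, 13, 20]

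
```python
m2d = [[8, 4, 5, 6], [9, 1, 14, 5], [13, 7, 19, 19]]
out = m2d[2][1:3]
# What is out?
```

m2d[2] = [13, 7, 19, 19]. m2d[2] has length 4. The slice m2d[2][1:3] selects indices [1, 2] (1->7, 2->19), giving [7, 19].

[7, 19]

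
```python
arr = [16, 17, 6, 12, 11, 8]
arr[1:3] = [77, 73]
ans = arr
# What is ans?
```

arr starts as [16, 17, 6, 12, 11, 8] (length 6). The slice arr[1:3] covers indices [1, 2] with values [17, 6]. Replacing that slice with [77, 73] (same length) produces [16, 77, 73, 12, 11, 8].

[16, 77, 73, 12, 11, 8]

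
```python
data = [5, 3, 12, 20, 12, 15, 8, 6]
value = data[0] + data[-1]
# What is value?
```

data has length 8. data[0] = 5.
data has length 8. Negative index -1 maps to positive index 8 + (-1) = 7. data[7] = 6.
Sum: 5 + 6 = 11.

11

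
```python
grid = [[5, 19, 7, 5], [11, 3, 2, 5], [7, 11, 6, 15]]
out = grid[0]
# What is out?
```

grid has 3 rows. Row 0 is [5, 19, 7, 5].

[5, 19, 7, 5]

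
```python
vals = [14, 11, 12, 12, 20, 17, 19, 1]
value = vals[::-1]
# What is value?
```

vals has length 8. The slice vals[::-1] selects indices [7, 6, 5, 4, 3, 2, 1, 0] (7->1, 6->19, 5->17, 4->20, 3->12, 2->12, 1->11, 0->14), giving [1, 19, 17, 20, 12, 12, 11, 14].

[1, 19, 17, 20, 12, 12, 11, 14]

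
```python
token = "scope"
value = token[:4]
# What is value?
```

token has length 5. The slice token[:4] selects indices [0, 1, 2, 3] (0->'s', 1->'c', 2->'o', 3->'p'), giving 'scop'.

'scop'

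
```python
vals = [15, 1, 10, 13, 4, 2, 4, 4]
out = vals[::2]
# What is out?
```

vals has length 8. The slice vals[::2] selects indices [0, 2, 4, 6] (0->15, 2->10, 4->4, 6->4), giving [15, 10, 4, 4].

[15, 10, 4, 4]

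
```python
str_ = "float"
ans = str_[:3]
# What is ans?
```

str_ has length 5. The slice str_[:3] selects indices [0, 1, 2] (0->'f', 1->'l', 2->'o'), giving 'flo'.

'flo'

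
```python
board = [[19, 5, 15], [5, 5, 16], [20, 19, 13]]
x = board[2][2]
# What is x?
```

board[2] = [20, 19, 13]. Taking column 2 of that row yields 13.

13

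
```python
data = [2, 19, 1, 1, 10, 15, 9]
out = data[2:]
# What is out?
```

data has length 7. The slice data[2:] selects indices [2, 3, 4, 5, 6] (2->1, 3->1, 4->10, 5->15, 6->9), giving [1, 1, 10, 15, 9].

[1, 1, 10, 15, 9]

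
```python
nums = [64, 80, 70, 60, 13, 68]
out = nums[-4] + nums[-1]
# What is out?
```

nums has length 6. Negative index -4 maps to positive index 6 + (-4) = 2. nums[2] = 70.
nums has length 6. Negative index -1 maps to positive index 6 + (-1) = 5. nums[5] = 68.
Sum: 70 + 68 = 138.

138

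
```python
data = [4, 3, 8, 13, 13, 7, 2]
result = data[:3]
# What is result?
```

data has length 7. The slice data[:3] selects indices [0, 1, 2] (0->4, 1->3, 2->8), giving [4, 3, 8].

[4, 3, 8]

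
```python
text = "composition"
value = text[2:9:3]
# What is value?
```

text has length 11. The slice text[2:9:3] selects indices [2, 5, 8] (2->'m', 5->'s', 8->'i'), giving 'msi'.

'msi'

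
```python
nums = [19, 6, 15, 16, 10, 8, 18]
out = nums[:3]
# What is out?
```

nums has length 7. The slice nums[:3] selects indices [0, 1, 2] (0->19, 1->6, 2->15), giving [19, 6, 15].

[19, 6, 15]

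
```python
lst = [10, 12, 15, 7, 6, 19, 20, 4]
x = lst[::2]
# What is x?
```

lst has length 8. The slice lst[::2] selects indices [0, 2, 4, 6] (0->10, 2->15, 4->6, 6->20), giving [10, 15, 6, 20].

[10, 15, 6, 20]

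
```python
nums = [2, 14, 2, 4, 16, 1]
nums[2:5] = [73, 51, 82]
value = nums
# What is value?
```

nums starts as [2, 14, 2, 4, 16, 1] (length 6). The slice nums[2:5] covers indices [2, 3, 4] with values [2, 4, 16]. Replacing that slice with [73, 51, 82] (same length) produces [2, 14, 73, 51, 82, 1].

[2, 14, 73, 51, 82, 1]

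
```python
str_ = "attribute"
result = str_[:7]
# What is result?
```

str_ has length 9. The slice str_[:7] selects indices [0, 1, 2, 3, 4, 5, 6] (0->'a', 1->'t', 2->'t', 3->'r', 4->'i', 5->'b', 6->'u'), giving 'attribu'.

'attribu'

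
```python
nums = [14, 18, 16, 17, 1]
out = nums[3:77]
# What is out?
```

nums has length 5. The slice nums[3:77] selects indices [3, 4] (3->17, 4->1), giving [17, 1].

[17, 1]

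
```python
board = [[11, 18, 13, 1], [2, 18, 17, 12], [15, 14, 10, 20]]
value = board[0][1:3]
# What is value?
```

board[0] = [11, 18, 13, 1]. board[0] has length 4. The slice board[0][1:3] selects indices [1, 2] (1->18, 2->13), giving [18, 13].

[18, 13]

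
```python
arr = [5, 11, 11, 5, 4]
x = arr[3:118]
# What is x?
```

arr has length 5. The slice arr[3:118] selects indices [3, 4] (3->5, 4->4), giving [5, 4].

[5, 4]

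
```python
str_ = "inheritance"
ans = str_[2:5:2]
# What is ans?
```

str_ has length 11. The slice str_[2:5:2] selects indices [2, 4] (2->'h', 4->'r'), giving 'hr'.

'hr'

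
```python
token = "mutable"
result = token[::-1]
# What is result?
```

token has length 7. The slice token[::-1] selects indices [6, 5, 4, 3, 2, 1, 0] (6->'e', 5->'l', 4->'b', 3->'a', 2->'t', 1->'u', 0->'m'), giving 'elbatum'.

'elbatum'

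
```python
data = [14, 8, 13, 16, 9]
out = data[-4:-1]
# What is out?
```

data has length 5. The slice data[-4:-1] selects indices [1, 2, 3] (1->8, 2->13, 3->16), giving [8, 13, 16].

[8, 13, 16]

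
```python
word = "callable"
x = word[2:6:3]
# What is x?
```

word has length 8. The slice word[2:6:3] selects indices [2, 5] (2->'l', 5->'b'), giving 'lb'.

'lb'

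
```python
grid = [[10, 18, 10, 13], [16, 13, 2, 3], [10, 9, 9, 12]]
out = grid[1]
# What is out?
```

grid has 3 rows. Row 1 is [16, 13, 2, 3].

[16, 13, 2, 3]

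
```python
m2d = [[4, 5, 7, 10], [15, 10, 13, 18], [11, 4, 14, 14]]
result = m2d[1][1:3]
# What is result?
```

m2d[1] = [15, 10, 13, 18]. m2d[1] has length 4. The slice m2d[1][1:3] selects indices [1, 2] (1->10, 2->13), giving [10, 13].

[10, 13]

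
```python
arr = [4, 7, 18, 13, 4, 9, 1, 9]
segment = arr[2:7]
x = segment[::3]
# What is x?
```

arr has length 8. The slice arr[2:7] selects indices [2, 3, 4, 5, 6] (2->18, 3->13, 4->4, 5->9, 6->1), giving [18, 13, 4, 9, 1]. So segment = [18, 13, 4, 9, 1]. segment has length 5. The slice segment[::3] selects indices [0, 3] (0->18, 3->9), giving [18, 9].

[18, 9]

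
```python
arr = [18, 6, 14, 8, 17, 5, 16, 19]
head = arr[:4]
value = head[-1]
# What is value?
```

arr has length 8. The slice arr[:4] selects indices [0, 1, 2, 3] (0->18, 1->6, 2->14, 3->8), giving [18, 6, 14, 8]. So head = [18, 6, 14, 8]. Then head[-1] = 8.

8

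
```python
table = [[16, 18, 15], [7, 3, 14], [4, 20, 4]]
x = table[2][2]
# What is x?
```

table[2] = [4, 20, 4]. Taking column 2 of that row yields 4.

4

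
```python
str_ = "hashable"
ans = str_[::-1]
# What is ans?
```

str_ has length 8. The slice str_[::-1] selects indices [7, 6, 5, 4, 3, 2, 1, 0] (7->'e', 6->'l', 5->'b', 4->'a', 3->'h', 2->'s', 1->'a', 0->'h'), giving 'elbahsah'.

'elbahsah'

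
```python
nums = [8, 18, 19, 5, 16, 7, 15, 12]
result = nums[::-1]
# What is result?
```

nums has length 8. The slice nums[::-1] selects indices [7, 6, 5, 4, 3, 2, 1, 0] (7->12, 6->15, 5->7, 4->16, 3->5, 2->19, 1->18, 0->8), giving [12, 15, 7, 16, 5, 19, 18, 8].

[12, 15, 7, 16, 5, 19, 18, 8]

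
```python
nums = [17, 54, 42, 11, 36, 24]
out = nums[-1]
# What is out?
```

nums has length 6. Negative index -1 maps to positive index 6 + (-1) = 5. nums[5] = 24.

24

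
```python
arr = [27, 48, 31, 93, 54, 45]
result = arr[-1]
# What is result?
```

arr has length 6. Negative index -1 maps to positive index 6 + (-1) = 5. arr[5] = 45.

45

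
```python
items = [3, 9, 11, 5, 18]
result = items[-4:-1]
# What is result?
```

items has length 5. The slice items[-4:-1] selects indices [1, 2, 3] (1->9, 2->11, 3->5), giving [9, 11, 5].

[9, 11, 5]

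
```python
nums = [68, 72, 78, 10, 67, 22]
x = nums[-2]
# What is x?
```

nums has length 6. Negative index -2 maps to positive index 6 + (-2) = 4. nums[4] = 67.

67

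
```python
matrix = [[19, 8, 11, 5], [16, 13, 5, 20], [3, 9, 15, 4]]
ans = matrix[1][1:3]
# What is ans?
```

matrix[1] = [16, 13, 5, 20]. matrix[1] has length 4. The slice matrix[1][1:3] selects indices [1, 2] (1->13, 2->5), giving [13, 5].

[13, 5]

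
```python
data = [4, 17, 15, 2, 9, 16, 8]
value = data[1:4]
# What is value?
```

data has length 7. The slice data[1:4] selects indices [1, 2, 3] (1->17, 2->15, 3->2), giving [17, 15, 2].

[17, 15, 2]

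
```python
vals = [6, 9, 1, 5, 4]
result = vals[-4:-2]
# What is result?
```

vals has length 5. The slice vals[-4:-2] selects indices [1, 2] (1->9, 2->1), giving [9, 1].

[9, 1]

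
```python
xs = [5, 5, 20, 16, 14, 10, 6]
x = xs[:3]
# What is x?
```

xs has length 7. The slice xs[:3] selects indices [0, 1, 2] (0->5, 1->5, 2->20), giving [5, 5, 20].

[5, 5, 20]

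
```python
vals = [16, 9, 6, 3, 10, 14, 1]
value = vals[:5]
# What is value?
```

vals has length 7. The slice vals[:5] selects indices [0, 1, 2, 3, 4] (0->16, 1->9, 2->6, 3->3, 4->10), giving [16, 9, 6, 3, 10].

[16, 9, 6, 3, 10]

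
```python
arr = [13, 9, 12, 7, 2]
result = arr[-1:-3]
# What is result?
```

arr has length 5. The slice arr[-1:-3] resolves to an empty index range, so the result is [].

[]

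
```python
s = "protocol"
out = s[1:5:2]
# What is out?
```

s has length 8. The slice s[1:5:2] selects indices [1, 3] (1->'r', 3->'t'), giving 'rt'.

'rt'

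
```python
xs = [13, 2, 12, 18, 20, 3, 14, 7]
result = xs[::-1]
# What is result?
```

xs has length 8. The slice xs[::-1] selects indices [7, 6, 5, 4, 3, 2, 1, 0] (7->7, 6->14, 5->3, 4->20, 3->18, 2->12, 1->2, 0->13), giving [7, 14, 3, 20, 18, 12, 2, 13].

[7, 14, 3, 20, 18, 12, 2, 13]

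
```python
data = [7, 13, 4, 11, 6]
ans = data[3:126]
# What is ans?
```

data has length 5. The slice data[3:126] selects indices [3, 4] (3->11, 4->6), giving [11, 6].

[11, 6]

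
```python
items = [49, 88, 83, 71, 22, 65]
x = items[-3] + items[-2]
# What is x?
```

items has length 6. Negative index -3 maps to positive index 6 + (-3) = 3. items[3] = 71.
items has length 6. Negative index -2 maps to positive index 6 + (-2) = 4. items[4] = 22.
Sum: 71 + 22 = 93.

93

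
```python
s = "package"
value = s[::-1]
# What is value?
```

s has length 7. The slice s[::-1] selects indices [6, 5, 4, 3, 2, 1, 0] (6->'e', 5->'g', 4->'a', 3->'k', 2->'c', 1->'a', 0->'p'), giving 'egakcap'.

'egakcap'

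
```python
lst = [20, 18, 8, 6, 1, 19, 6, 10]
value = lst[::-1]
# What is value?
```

lst has length 8. The slice lst[::-1] selects indices [7, 6, 5, 4, 3, 2, 1, 0] (7->10, 6->6, 5->19, 4->1, 3->6, 2->8, 1->18, 0->20), giving [10, 6, 19, 1, 6, 8, 18, 20].

[10, 6, 19, 1, 6, 8, 18, 20]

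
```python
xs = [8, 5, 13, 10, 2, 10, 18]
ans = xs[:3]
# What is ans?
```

xs has length 7. The slice xs[:3] selects indices [0, 1, 2] (0->8, 1->5, 2->13), giving [8, 5, 13].

[8, 5, 13]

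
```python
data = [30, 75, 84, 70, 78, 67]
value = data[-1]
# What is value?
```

data has length 6. Negative index -1 maps to positive index 6 + (-1) = 5. data[5] = 67.

67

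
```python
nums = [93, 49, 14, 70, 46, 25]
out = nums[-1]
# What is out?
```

nums has length 6. Negative index -1 maps to positive index 6 + (-1) = 5. nums[5] = 25.

25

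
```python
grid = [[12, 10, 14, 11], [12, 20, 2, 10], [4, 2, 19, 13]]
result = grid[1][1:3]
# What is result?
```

grid[1] = [12, 20, 2, 10]. grid[1] has length 4. The slice grid[1][1:3] selects indices [1, 2] (1->20, 2->2), giving [20, 2].

[20, 2]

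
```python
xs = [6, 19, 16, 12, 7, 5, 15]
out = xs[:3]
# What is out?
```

xs has length 7. The slice xs[:3] selects indices [0, 1, 2] (0->6, 1->19, 2->16), giving [6, 19, 16].

[6, 19, 16]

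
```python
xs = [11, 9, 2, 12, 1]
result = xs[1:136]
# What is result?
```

xs has length 5. The slice xs[1:136] selects indices [1, 2, 3, 4] (1->9, 2->2, 3->12, 4->1), giving [9, 2, 12, 1].

[9, 2, 12, 1]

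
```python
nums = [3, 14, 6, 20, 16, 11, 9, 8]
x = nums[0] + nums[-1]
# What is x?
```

nums has length 8. nums[0] = 3.
nums has length 8. Negative index -1 maps to positive index 8 + (-1) = 7. nums[7] = 8.
Sum: 3 + 8 = 11.

11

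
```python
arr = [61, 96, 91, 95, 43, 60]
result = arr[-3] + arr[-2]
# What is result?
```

arr has length 6. Negative index -3 maps to positive index 6 + (-3) = 3. arr[3] = 95.
arr has length 6. Negative index -2 maps to positive index 6 + (-2) = 4. arr[4] = 43.
Sum: 95 + 43 = 138.

138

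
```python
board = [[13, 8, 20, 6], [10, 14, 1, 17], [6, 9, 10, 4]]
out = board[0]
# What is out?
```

board has 3 rows. Row 0 is [13, 8, 20, 6].

[13, 8, 20, 6]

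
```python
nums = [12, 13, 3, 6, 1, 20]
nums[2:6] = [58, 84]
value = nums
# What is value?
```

nums starts as [12, 13, 3, 6, 1, 20] (length 6). The slice nums[2:6] covers indices [2, 3, 4, 5] with values [3, 6, 1, 20]. Replacing that slice with [58, 84] (different length) produces [12, 13, 58, 84].

[12, 13, 58, 84]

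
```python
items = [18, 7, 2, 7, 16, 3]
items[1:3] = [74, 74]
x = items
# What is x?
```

items starts as [18, 7, 2, 7, 16, 3] (length 6). The slice items[1:3] covers indices [1, 2] with values [7, 2]. Replacing that slice with [74, 74] (same length) produces [18, 74, 74, 7, 16, 3].

[18, 74, 74, 7, 16, 3]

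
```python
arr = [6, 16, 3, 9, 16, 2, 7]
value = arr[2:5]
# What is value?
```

arr has length 7. The slice arr[2:5] selects indices [2, 3, 4] (2->3, 3->9, 4->16), giving [3, 9, 16].

[3, 9, 16]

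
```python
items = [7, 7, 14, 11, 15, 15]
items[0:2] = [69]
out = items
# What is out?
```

items starts as [7, 7, 14, 11, 15, 15] (length 6). The slice items[0:2] covers indices [0, 1] with values [7, 7]. Replacing that slice with [69] (different length) produces [69, 14, 11, 15, 15].

[69, 14, 11, 15, 15]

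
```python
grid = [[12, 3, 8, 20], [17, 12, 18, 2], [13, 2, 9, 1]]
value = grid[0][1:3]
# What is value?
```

grid[0] = [12, 3, 8, 20]. grid[0] has length 4. The slice grid[0][1:3] selects indices [1, 2] (1->3, 2->8), giving [3, 8].

[3, 8]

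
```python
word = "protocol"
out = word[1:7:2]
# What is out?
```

word has length 8. The slice word[1:7:2] selects indices [1, 3, 5] (1->'r', 3->'t', 5->'c'), giving 'rtc'.

'rtc'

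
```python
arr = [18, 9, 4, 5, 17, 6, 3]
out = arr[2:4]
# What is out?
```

arr has length 7. The slice arr[2:4] selects indices [2, 3] (2->4, 3->5), giving [4, 5].

[4, 5]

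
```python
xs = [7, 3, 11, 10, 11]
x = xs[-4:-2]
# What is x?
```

xs has length 5. The slice xs[-4:-2] selects indices [1, 2] (1->3, 2->11), giving [3, 11].

[3, 11]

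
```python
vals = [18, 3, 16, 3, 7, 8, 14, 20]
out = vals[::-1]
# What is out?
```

vals has length 8. The slice vals[::-1] selects indices [7, 6, 5, 4, 3, 2, 1, 0] (7->20, 6->14, 5->8, 4->7, 3->3, 2->16, 1->3, 0->18), giving [20, 14, 8, 7, 3, 16, 3, 18].

[20, 14, 8, 7, 3, 16, 3, 18]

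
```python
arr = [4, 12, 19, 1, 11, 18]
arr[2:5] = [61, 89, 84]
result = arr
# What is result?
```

arr starts as [4, 12, 19, 1, 11, 18] (length 6). The slice arr[2:5] covers indices [2, 3, 4] with values [19, 1, 11]. Replacing that slice with [61, 89, 84] (same length) produces [4, 12, 61, 89, 84, 18].

[4, 12, 61, 89, 84, 18]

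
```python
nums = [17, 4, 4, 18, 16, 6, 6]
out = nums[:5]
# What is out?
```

nums has length 7. The slice nums[:5] selects indices [0, 1, 2, 3, 4] (0->17, 1->4, 2->4, 3->18, 4->16), giving [17, 4, 4, 18, 16].

[17, 4, 4, 18, 16]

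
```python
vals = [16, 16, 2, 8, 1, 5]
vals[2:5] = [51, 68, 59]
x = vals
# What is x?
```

vals starts as [16, 16, 2, 8, 1, 5] (length 6). The slice vals[2:5] covers indices [2, 3, 4] with values [2, 8, 1]. Replacing that slice with [51, 68, 59] (same length) produces [16, 16, 51, 68, 59, 5].

[16, 16, 51, 68, 59, 5]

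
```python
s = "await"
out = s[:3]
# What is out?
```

s has length 5. The slice s[:3] selects indices [0, 1, 2] (0->'a', 1->'w', 2->'a'), giving 'awa'.

'awa'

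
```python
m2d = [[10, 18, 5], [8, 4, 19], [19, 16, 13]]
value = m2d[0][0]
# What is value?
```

m2d[0] = [10, 18, 5]. Taking column 0 of that row yields 10.

10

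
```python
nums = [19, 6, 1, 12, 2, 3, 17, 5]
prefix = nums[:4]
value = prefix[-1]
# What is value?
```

nums has length 8. The slice nums[:4] selects indices [0, 1, 2, 3] (0->19, 1->6, 2->1, 3->12), giving [19, 6, 1, 12]. So prefix = [19, 6, 1, 12]. Then prefix[-1] = 12.

12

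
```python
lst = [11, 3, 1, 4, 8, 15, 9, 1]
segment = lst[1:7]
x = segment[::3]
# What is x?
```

lst has length 8. The slice lst[1:7] selects indices [1, 2, 3, 4, 5, 6] (1->3, 2->1, 3->4, 4->8, 5->15, 6->9), giving [3, 1, 4, 8, 15, 9]. So segment = [3, 1, 4, 8, 15, 9]. segment has length 6. The slice segment[::3] selects indices [0, 3] (0->3, 3->8), giving [3, 8].

[3, 8]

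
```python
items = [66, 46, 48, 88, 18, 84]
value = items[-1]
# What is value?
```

items has length 6. Negative index -1 maps to positive index 6 + (-1) = 5. items[5] = 84.

84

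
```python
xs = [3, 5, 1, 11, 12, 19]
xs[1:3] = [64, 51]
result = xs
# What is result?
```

xs starts as [3, 5, 1, 11, 12, 19] (length 6). The slice xs[1:3] covers indices [1, 2] with values [5, 1]. Replacing that slice with [64, 51] (same length) produces [3, 64, 51, 11, 12, 19].

[3, 64, 51, 11, 12, 19]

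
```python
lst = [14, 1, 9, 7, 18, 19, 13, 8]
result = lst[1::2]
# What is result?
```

lst has length 8. The slice lst[1::2] selects indices [1, 3, 5, 7] (1->1, 3->7, 5->19, 7->8), giving [1, 7, 19, 8].

[1, 7, 19, 8]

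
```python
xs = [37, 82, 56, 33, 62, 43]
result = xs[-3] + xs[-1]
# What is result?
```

xs has length 6. Negative index -3 maps to positive index 6 + (-3) = 3. xs[3] = 33.
xs has length 6. Negative index -1 maps to positive index 6 + (-1) = 5. xs[5] = 43.
Sum: 33 + 43 = 76.

76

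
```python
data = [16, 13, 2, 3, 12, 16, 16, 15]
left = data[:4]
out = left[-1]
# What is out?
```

data has length 8. The slice data[:4] selects indices [0, 1, 2, 3] (0->16, 1->13, 2->2, 3->3), giving [16, 13, 2, 3]. So left = [16, 13, 2, 3]. Then left[-1] = 3.

3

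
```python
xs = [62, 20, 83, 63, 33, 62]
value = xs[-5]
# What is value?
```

xs has length 6. Negative index -5 maps to positive index 6 + (-5) = 1. xs[1] = 20.

20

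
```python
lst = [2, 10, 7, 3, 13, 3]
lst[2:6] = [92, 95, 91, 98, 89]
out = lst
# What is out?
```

lst starts as [2, 10, 7, 3, 13, 3] (length 6). The slice lst[2:6] covers indices [2, 3, 4, 5] with values [7, 3, 13, 3]. Replacing that slice with [92, 95, 91, 98, 89] (different length) produces [2, 10, 92, 95, 91, 98, 89].

[2, 10, 92, 95, 91, 98, 89]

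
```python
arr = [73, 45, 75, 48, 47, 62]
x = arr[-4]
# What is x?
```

arr has length 6. Negative index -4 maps to positive index 6 + (-4) = 2. arr[2] = 75.

75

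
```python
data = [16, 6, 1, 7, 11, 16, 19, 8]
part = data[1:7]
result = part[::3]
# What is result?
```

data has length 8. The slice data[1:7] selects indices [1, 2, 3, 4, 5, 6] (1->6, 2->1, 3->7, 4->11, 5->16, 6->19), giving [6, 1, 7, 11, 16, 19]. So part = [6, 1, 7, 11, 16, 19]. part has length 6. The slice part[::3] selects indices [0, 3] (0->6, 3->11), giving [6, 11].

[6, 11]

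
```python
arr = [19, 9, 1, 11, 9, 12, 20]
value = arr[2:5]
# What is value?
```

arr has length 7. The slice arr[2:5] selects indices [2, 3, 4] (2->1, 3->11, 4->9), giving [1, 11, 9].

[1, 11, 9]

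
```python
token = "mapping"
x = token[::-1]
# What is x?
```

token has length 7. The slice token[::-1] selects indices [6, 5, 4, 3, 2, 1, 0] (6->'g', 5->'n', 4->'i', 3->'p', 2->'p', 1->'a', 0->'m'), giving 'gnippam'.

'gnippam'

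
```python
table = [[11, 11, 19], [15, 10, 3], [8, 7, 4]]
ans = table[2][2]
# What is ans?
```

table[2] = [8, 7, 4]. Taking column 2 of that row yields 4.

4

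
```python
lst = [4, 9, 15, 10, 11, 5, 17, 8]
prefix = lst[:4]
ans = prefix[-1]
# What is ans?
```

lst has length 8. The slice lst[:4] selects indices [0, 1, 2, 3] (0->4, 1->9, 2->15, 3->10), giving [4, 9, 15, 10]. So prefix = [4, 9, 15, 10]. Then prefix[-1] = 10.

10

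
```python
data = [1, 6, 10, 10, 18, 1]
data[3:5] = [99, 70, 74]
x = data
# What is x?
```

data starts as [1, 6, 10, 10, 18, 1] (length 6). The slice data[3:5] covers indices [3, 4] with values [10, 18]. Replacing that slice with [99, 70, 74] (different length) produces [1, 6, 10, 99, 70, 74, 1].

[1, 6, 10, 99, 70, 74, 1]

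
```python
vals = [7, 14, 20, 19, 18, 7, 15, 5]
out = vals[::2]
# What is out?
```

vals has length 8. The slice vals[::2] selects indices [0, 2, 4, 6] (0->7, 2->20, 4->18, 6->15), giving [7, 20, 18, 15].

[7, 20, 18, 15]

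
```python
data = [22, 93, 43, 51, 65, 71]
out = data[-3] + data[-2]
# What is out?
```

data has length 6. Negative index -3 maps to positive index 6 + (-3) = 3. data[3] = 51.
data has length 6. Negative index -2 maps to positive index 6 + (-2) = 4. data[4] = 65.
Sum: 51 + 65 = 116.

116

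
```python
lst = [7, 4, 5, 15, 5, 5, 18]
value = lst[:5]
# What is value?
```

lst has length 7. The slice lst[:5] selects indices [0, 1, 2, 3, 4] (0->7, 1->4, 2->5, 3->15, 4->5), giving [7, 4, 5, 15, 5].

[7, 4, 5, 15, 5]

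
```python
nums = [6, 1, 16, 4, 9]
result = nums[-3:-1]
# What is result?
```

nums has length 5. The slice nums[-3:-1] selects indices [2, 3] (2->16, 3->4), giving [16, 4].

[16, 4]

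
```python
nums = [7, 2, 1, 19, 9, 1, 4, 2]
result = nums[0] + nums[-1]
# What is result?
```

nums has length 8. nums[0] = 7.
nums has length 8. Negative index -1 maps to positive index 8 + (-1) = 7. nums[7] = 2.
Sum: 7 + 2 = 9.

9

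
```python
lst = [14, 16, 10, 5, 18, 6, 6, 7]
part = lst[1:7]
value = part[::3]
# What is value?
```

lst has length 8. The slice lst[1:7] selects indices [1, 2, 3, 4, 5, 6] (1->16, 2->10, 3->5, 4->18, 5->6, 6->6), giving [16, 10, 5, 18, 6, 6]. So part = [16, 10, 5, 18, 6, 6]. part has length 6. The slice part[::3] selects indices [0, 3] (0->16, 3->18), giving [16, 18].

[16, 18]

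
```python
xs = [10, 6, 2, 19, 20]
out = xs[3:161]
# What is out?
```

xs has length 5. The slice xs[3:161] selects indices [3, 4] (3->19, 4->20), giving [19, 20].

[19, 20]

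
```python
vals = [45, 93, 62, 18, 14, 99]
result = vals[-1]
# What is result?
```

vals has length 6. Negative index -1 maps to positive index 6 + (-1) = 5. vals[5] = 99.

99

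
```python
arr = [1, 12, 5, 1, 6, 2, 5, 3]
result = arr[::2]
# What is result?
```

arr has length 8. The slice arr[::2] selects indices [0, 2, 4, 6] (0->1, 2->5, 4->6, 6->5), giving [1, 5, 6, 5].

[1, 5, 6, 5]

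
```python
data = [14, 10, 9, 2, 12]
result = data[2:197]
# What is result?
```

data has length 5. The slice data[2:197] selects indices [2, 3, 4] (2->9, 3->2, 4->12), giving [9, 2, 12].

[9, 2, 12]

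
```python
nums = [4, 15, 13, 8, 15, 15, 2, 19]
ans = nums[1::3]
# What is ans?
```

nums has length 8. The slice nums[1::3] selects indices [1, 4, 7] (1->15, 4->15, 7->19), giving [15, 15, 19].

[15, 15, 19]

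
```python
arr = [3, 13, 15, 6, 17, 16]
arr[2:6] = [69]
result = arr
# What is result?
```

arr starts as [3, 13, 15, 6, 17, 16] (length 6). The slice arr[2:6] covers indices [2, 3, 4, 5] with values [15, 6, 17, 16]. Replacing that slice with [69] (different length) produces [3, 13, 69].

[3, 13, 69]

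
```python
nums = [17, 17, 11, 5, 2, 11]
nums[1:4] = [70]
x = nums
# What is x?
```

nums starts as [17, 17, 11, 5, 2, 11] (length 6). The slice nums[1:4] covers indices [1, 2, 3] with values [17, 11, 5]. Replacing that slice with [70] (different length) produces [17, 70, 2, 11].

[17, 70, 2, 11]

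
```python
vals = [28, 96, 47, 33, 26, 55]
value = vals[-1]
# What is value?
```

vals has length 6. Negative index -1 maps to positive index 6 + (-1) = 5. vals[5] = 55.

55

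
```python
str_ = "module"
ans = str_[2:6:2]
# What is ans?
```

str_ has length 6. The slice str_[2:6:2] selects indices [2, 4] (2->'d', 4->'l'), giving 'dl'.

'dl'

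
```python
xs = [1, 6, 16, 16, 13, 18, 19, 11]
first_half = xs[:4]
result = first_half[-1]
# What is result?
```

xs has length 8. The slice xs[:4] selects indices [0, 1, 2, 3] (0->1, 1->6, 2->16, 3->16), giving [1, 6, 16, 16]. So first_half = [1, 6, 16, 16]. Then first_half[-1] = 16.

16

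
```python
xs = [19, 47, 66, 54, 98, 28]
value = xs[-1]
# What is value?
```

xs has length 6. Negative index -1 maps to positive index 6 + (-1) = 5. xs[5] = 28.

28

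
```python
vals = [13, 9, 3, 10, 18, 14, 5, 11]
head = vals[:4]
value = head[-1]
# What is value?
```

vals has length 8. The slice vals[:4] selects indices [0, 1, 2, 3] (0->13, 1->9, 2->3, 3->10), giving [13, 9, 3, 10]. So head = [13, 9, 3, 10]. Then head[-1] = 10.

10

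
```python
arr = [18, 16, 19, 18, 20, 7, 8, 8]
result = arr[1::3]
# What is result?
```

arr has length 8. The slice arr[1::3] selects indices [1, 4, 7] (1->16, 4->20, 7->8), giving [16, 20, 8].

[16, 20, 8]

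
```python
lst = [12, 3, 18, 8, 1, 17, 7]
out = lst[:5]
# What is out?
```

lst has length 7. The slice lst[:5] selects indices [0, 1, 2, 3, 4] (0->12, 1->3, 2->18, 3->8, 4->1), giving [12, 3, 18, 8, 1].

[12, 3, 18, 8, 1]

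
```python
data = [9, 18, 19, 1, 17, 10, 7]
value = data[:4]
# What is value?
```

data has length 7. The slice data[:4] selects indices [0, 1, 2, 3] (0->9, 1->18, 2->19, 3->1), giving [9, 18, 19, 1].

[9, 18, 19, 1]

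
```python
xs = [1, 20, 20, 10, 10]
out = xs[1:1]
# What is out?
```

xs has length 5. The slice xs[1:1] resolves to an empty index range, so the result is [].

[]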